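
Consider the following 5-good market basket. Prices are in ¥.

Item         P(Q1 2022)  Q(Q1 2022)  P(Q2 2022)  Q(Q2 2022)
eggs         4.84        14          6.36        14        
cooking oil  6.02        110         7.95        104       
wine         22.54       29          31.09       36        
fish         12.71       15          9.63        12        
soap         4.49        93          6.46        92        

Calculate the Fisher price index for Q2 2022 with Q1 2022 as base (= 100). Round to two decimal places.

131.80

Laspeyres component (base-period weights):
ΣP(Q2 2022)Q(Q1 2022) = 6.36×14 + 7.95×110 + 31.09×29 + 9.63×15 + 6.46×93 = 89.04 + 874.5 + 901.61 + 144.45 + 600.78 = 2610.38
ΣP(Q1 2022)Q(Q1 2022) = 4.84×14 + 6.02×110 + 22.54×29 + 12.71×15 + 4.49×93 = 67.76 + 662.2 + 653.66 + 190.65 + 417.57 = 1991.84
L = 2610.38 / 1991.84 × 100 = 131.0537
Paasche component (current-period weights):
ΣP(Q2 2022)Q(Q2 2022) = 6.36×14 + 7.95×104 + 31.09×36 + 9.63×12 + 6.46×92 = 89.04 + 826.8 + 1119.24 + 115.56 + 594.32 = 2744.96
ΣP(Q1 2022)Q(Q2 2022) = 4.84×14 + 6.02×104 + 22.54×36 + 12.71×12 + 4.49×92 = 67.76 + 626.08 + 811.44 + 152.52 + 413.08 = 2070.88
P = 2744.96 / 2070.88 × 100 = 132.5504
Fisher = √(L × P) = √(131.0537 × 132.5504) = 131.7999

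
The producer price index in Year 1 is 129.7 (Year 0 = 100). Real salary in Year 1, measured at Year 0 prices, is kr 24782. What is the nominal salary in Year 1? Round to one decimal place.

32142.3

Nominal = Real × (Index/100) = 24782 × (129.7/100)
        = 24782 × 1.297 = 32142.2540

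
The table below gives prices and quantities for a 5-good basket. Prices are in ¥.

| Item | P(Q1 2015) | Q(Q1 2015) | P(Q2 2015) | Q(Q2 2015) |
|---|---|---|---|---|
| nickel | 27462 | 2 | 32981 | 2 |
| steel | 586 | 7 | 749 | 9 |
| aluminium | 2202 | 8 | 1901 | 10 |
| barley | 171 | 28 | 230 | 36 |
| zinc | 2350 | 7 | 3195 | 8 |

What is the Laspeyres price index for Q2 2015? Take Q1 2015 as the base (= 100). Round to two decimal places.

117.71

Laspeyres price index uses base-period quantities as weights.
ΣP(Q2 2015)·Q(Q1 2015) = 32981×2 + 749×7 + 1901×8 + 230×28 + 3195×7 = 65962 + 5243 + 15208 + 6440 + 22365 = 115218
ΣP(Q1 2015)·Q(Q1 2015) = 27462×2 + 586×7 + 2202×8 + 171×28 + 2350×7 = 54924 + 4102 + 17616 + 4788 + 16450 = 97880
Index = 115218 / 97880 × 100 = 117.7135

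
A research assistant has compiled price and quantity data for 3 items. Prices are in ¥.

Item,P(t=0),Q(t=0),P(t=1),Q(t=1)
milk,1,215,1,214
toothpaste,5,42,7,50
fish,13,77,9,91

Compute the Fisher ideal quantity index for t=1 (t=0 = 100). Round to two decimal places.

Laspeyres component (base-period weights):
ΣP(t=0)Q(t=1) = 1×214 + 5×50 + 13×91 = 214 + 250 + 1183 = 1647
ΣP(t=0)Q(t=0) = 1×215 + 5×42 + 13×77 = 215 + 210 + 1001 = 1426
L = 1647 / 1426 × 100 = 115.4979
Paasche component (current-period weights):
ΣP(t=1)Q(t=1) = 1×214 + 7×50 + 9×91 = 214 + 350 + 819 = 1383
ΣP(t=1)Q(t=0) = 1×215 + 7×42 + 9×77 = 215 + 294 + 693 = 1202
P = 1383 / 1202 × 100 = 115.0582
Fisher = √(L × P) = √(115.4979 × 115.0582) = 115.2779

115.28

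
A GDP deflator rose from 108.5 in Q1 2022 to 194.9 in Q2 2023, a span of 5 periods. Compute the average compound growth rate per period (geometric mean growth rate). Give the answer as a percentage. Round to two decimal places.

Growth factor = (194.9/108.5)^(1/5) = (1.796313)^(1/5) = 1.124285
Growth rate = 1.124285 − 1 = 0.124285 = 12.4285%

12.43%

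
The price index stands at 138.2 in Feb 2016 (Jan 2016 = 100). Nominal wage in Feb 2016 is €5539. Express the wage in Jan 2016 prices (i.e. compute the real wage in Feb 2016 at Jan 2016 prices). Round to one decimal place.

Real = Nominal ÷ (Index/100) = 5539 ÷ (138.2/100)
     = 5539 ÷ 1.382 = 4007.9595

4008.0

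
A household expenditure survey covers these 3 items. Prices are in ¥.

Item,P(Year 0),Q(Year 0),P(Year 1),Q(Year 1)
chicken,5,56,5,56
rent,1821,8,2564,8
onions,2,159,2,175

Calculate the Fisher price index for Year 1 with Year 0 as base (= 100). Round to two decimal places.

139.15

Laspeyres component (base-period weights):
ΣP(Year 1)Q(Year 0) = 5×56 + 2564×8 + 2×159 = 280 + 20512 + 318 = 21110
ΣP(Year 0)Q(Year 0) = 5×56 + 1821×8 + 2×159 = 280 + 14568 + 318 = 15166
L = 21110 / 15166 × 100 = 139.1929
Paasche component (current-period weights):
ΣP(Year 1)Q(Year 1) = 5×56 + 2564×8 + 2×175 = 280 + 20512 + 350 = 21142
ΣP(Year 0)Q(Year 1) = 5×56 + 1821×8 + 2×175 = 280 + 14568 + 350 = 15198
P = 21142 / 15198 × 100 = 139.1104
Fisher = √(L × P) = √(139.1929 × 139.1104) = 139.1517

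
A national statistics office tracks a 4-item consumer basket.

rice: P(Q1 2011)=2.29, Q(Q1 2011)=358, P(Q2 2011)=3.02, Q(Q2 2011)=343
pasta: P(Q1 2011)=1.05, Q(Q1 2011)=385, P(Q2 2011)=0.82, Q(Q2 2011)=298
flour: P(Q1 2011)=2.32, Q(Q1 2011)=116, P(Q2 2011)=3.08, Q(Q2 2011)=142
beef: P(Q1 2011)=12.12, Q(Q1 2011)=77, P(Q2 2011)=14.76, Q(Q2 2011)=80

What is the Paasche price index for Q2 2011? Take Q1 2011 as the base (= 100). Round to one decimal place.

Paasche price index uses current-period quantities as weights.
ΣP(Q2 2011)·Q(Q2 2011) = 3.02×343 + 0.82×298 + 3.08×142 + 14.76×80 = 1035.86 + 244.36 + 437.36 + 1180.8 = 2898.38
ΣP(Q1 2011)·Q(Q2 2011) = 2.29×343 + 1.05×298 + 2.32×142 + 12.12×80 = 785.47 + 312.9 + 329.44 + 969.6 = 2397.41
Index = 2898.38 / 2397.41 × 100 = 120.8963

120.9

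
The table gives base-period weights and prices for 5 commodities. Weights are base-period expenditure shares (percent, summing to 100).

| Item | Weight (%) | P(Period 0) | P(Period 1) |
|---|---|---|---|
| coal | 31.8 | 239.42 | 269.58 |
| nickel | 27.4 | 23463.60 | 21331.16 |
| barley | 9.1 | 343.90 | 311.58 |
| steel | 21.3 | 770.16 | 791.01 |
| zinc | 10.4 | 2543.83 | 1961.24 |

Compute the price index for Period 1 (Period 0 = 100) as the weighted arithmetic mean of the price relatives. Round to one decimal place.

98.9

coal: 31.8 × (269.58/239.42) = 31.8 × 1.125971 = 35.8059
nickel: 27.4 × (21331.16/23463.60) = 27.4 × 0.909117 = 24.9098
barley: 9.1 × (311.58/343.90) = 9.1 × 0.906019 = 8.2448
steel: 21.3 × (791.01/770.16) = 21.3 × 1.027072 = 21.8766
zinc: 10.4 × (1961.24/2543.83) = 10.4 × 0.770979 = 8.0182
Index = Σ wᵢ·(p₁ᵢ/p₀ᵢ) = 35.8059 + 24.9098 + 8.2448 + 21.8766 + 8.0182 = 98.8553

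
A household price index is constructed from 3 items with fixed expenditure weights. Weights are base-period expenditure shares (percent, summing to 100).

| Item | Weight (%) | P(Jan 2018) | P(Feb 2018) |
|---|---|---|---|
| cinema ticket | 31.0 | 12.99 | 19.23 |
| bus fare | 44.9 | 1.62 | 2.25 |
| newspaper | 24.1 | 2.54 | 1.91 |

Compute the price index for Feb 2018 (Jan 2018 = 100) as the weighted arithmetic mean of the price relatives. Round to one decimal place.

126.4

cinema ticket: 31.0 × (19.23/12.99) = 31.0 × 1.480370 = 45.8915
bus fare: 44.9 × (2.25/1.62) = 44.9 × 1.388889 = 62.3611
newspaper: 24.1 × (1.91/2.54) = 24.1 × 0.751969 = 18.1224
Index = Σ wᵢ·(p₁ᵢ/p₀ᵢ) = 45.8915 + 62.3611 + 18.1224 = 126.3750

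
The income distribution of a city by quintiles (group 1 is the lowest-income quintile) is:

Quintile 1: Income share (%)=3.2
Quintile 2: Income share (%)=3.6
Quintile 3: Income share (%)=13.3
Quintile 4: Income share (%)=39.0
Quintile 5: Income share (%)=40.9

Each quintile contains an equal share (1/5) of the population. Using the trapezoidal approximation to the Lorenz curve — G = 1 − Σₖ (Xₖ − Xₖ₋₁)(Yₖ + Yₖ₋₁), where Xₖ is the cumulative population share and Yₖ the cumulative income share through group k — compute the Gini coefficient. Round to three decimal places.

0.443

Cumulative income shares Yₖ: 0.0320, 0.0680, 0.2010, 0.5910, 1.0000
Σ (Xₖ−Xₖ₋₁)(Yₖ+Yₖ₋₁) = (1/5)(0.0320+0.0000) + (1/5)(0.0680+0.0320) + (1/5)(0.2010+0.0680) + (1/5)(0.5910+0.2010) + (1/5)(1.0000+0.5910)
  = 0.0064 + 0.0200 + 0.0538 + 0.1584 + 0.3182 = 0.5568
G = 1 − 0.5568 = 0.4432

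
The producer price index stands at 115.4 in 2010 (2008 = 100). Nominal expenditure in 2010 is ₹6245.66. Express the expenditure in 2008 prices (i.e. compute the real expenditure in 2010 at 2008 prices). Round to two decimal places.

5412.18

Real = Nominal ÷ (Index/100) = 6245.66 ÷ (115.4/100)
     = 6245.66 ÷ 1.154 = 5412.1837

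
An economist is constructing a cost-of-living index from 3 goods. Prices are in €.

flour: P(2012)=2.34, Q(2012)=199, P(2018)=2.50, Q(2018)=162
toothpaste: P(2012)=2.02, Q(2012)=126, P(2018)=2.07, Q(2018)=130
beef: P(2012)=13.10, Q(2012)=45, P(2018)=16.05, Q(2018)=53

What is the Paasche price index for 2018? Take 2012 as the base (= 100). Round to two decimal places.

114.13

Paasche price index uses current-period quantities as weights.
ΣP(2018)·Q(2018) = 2.50×162 + 2.07×130 + 16.05×53 = 405 + 269.1 + 850.65 = 1524.75
ΣP(2012)·Q(2018) = 2.34×162 + 2.02×130 + 13.10×53 = 379.08 + 262.6 + 694.3 = 1335.98
Index = 1524.75 / 1335.98 × 100 = 114.1297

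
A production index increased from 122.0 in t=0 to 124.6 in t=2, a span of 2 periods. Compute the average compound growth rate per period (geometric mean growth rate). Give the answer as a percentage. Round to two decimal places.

1.06%

Growth factor = (124.6/122.0)^(1/2) = (1.021311)^(1/2) = 1.010600
Growth rate = 1.010600 − 1 = 0.010600 = 1.0600%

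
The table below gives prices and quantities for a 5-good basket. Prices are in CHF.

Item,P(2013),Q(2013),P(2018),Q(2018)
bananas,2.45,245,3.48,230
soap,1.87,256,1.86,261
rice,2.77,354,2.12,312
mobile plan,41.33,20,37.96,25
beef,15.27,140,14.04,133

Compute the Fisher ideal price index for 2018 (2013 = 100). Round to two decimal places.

95.64

Laspeyres component (base-period weights):
ΣP(2018)Q(2013) = 3.48×245 + 1.86×256 + 2.12×354 + 37.96×20 + 14.04×140 = 852.6 + 476.16 + 750.48 + 759.2 + 1965.6 = 4804.04
ΣP(2013)Q(2013) = 2.45×245 + 1.87×256 + 2.77×354 + 41.33×20 + 15.27×140 = 600.25 + 478.72 + 980.58 + 826.6 + 2137.8 = 5023.95
L = 4804.04 / 5023.95 × 100 = 95.6228
Paasche component (current-period weights):
ΣP(2018)Q(2018) = 3.48×230 + 1.86×261 + 2.12×312 + 37.96×25 + 14.04×133 = 800.4 + 485.46 + 661.44 + 949 + 1867.32 = 4763.62
ΣP(2013)Q(2018) = 2.45×230 + 1.87×261 + 2.77×312 + 41.33×25 + 15.27×133 = 563.5 + 488.07 + 864.24 + 1033.25 + 2030.91 = 4979.97
P = 4763.62 / 4979.97 × 100 = 95.6556
Fisher = √(L × P) = √(95.6228 × 95.6556) = 95.6392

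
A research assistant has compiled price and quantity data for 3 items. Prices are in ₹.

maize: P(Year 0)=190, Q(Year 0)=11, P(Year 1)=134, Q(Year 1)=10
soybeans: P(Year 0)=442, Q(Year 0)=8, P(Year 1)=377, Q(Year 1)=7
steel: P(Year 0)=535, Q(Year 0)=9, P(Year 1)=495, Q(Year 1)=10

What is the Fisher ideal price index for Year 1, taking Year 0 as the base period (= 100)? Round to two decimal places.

Laspeyres component (base-period weights):
ΣP(Year 1)Q(Year 0) = 134×11 + 377×8 + 495×9 = 1474 + 3016 + 4455 = 8945
ΣP(Year 0)Q(Year 0) = 190×11 + 442×8 + 535×9 = 2090 + 3536 + 4815 = 10441
L = 8945 / 10441 × 100 = 85.6719
Paasche component (current-period weights):
ΣP(Year 1)Q(Year 1) = 134×10 + 377×7 + 495×10 = 1340 + 2639 + 4950 = 8929
ΣP(Year 0)Q(Year 1) = 190×10 + 442×7 + 535×10 = 1900 + 3094 + 5350 = 10344
P = 8929 / 10344 × 100 = 86.3206
Fisher = √(L × P) = √(85.6719 × 86.3206) = 85.9956

86.00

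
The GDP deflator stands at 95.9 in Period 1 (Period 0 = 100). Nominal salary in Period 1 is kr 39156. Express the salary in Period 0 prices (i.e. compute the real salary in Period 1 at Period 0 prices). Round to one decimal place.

40830.0

Real = Nominal ÷ (Index/100) = 39156 ÷ (95.9/100)
     = 39156 ÷ 0.959 = 40830.0313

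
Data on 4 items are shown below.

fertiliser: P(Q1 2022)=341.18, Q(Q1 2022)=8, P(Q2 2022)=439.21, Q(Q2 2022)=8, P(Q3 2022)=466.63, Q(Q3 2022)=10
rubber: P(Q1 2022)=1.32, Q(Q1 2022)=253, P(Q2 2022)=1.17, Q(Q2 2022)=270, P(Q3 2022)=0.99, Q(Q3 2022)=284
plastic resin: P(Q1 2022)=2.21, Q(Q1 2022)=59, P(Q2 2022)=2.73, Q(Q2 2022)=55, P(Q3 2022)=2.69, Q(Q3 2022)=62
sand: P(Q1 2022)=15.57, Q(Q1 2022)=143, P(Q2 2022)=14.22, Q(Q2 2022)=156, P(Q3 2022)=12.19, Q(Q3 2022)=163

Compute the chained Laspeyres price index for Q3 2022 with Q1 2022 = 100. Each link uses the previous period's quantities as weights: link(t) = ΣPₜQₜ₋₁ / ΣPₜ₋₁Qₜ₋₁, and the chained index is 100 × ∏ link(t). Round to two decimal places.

Link Q1 2022→Q2 2022:
ΣP(Q2 2022)Q(Q1 2022) = 439.21×8 + 1.17×253 + 2.73×59 + 14.22×143 = 3513.68 + 296.01 + 161.07 + 2033.46 = 6004.22
ΣP(Q1 2022)Q(Q1 2022) = 341.18×8 + 1.32×253 + 2.21×59 + 15.57×143 = 2729.44 + 333.96 + 130.39 + 2226.51 = 5420.3
link = 6004.22/5420.3 = 1.107728
Link Q2 2022→Q3 2022:
ΣP(Q3 2022)Q(Q2 2022) = 466.63×8 + 0.99×270 + 2.69×55 + 12.19×156 = 3733.04 + 267.3 + 147.95 + 1901.64 = 6049.93
ΣP(Q2 2022)Q(Q2 2022) = 439.21×8 + 1.17×270 + 2.73×55 + 14.22×156 = 3513.68 + 315.9 + 150.15 + 2218.32 = 6198.05
link = 6049.93/6198.05 = 0.976102
Chained index = 100 × 1.107728 × 0.976102 = 108.1256

108.13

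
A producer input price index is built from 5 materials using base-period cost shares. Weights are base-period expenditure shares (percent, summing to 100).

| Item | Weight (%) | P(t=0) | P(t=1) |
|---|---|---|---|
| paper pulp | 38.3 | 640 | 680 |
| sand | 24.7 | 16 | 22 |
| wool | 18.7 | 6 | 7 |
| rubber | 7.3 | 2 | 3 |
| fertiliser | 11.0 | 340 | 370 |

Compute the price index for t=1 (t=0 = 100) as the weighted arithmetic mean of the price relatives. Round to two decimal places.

paper pulp: 38.3 × (680/640) = 38.3 × 1.062500 = 40.6937
sand: 24.7 × (22/16) = 24.7 × 1.375000 = 33.9625
wool: 18.7 × (7/6) = 18.7 × 1.166667 = 21.8167
rubber: 7.3 × (3/2) = 7.3 × 1.500000 = 10.9500
fertiliser: 11.0 × (370/340) = 11.0 × 1.088235 = 11.9706
Index = Σ wᵢ·(p₁ᵢ/p₀ᵢ) = 40.6937 + 33.9625 + 21.8167 + 10.9500 + 11.9706 = 119.3935

119.39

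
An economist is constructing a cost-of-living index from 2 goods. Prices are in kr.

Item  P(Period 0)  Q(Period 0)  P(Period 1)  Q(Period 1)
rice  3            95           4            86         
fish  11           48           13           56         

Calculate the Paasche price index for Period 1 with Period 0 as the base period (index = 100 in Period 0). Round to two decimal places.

122.65

Paasche price index uses current-period quantities as weights.
ΣP(Period 1)·Q(Period 1) = 4×86 + 13×56 = 344 + 728 = 1072
ΣP(Period 0)·Q(Period 1) = 3×86 + 11×56 = 258 + 616 = 874
Index = 1072 / 874 × 100 = 122.6545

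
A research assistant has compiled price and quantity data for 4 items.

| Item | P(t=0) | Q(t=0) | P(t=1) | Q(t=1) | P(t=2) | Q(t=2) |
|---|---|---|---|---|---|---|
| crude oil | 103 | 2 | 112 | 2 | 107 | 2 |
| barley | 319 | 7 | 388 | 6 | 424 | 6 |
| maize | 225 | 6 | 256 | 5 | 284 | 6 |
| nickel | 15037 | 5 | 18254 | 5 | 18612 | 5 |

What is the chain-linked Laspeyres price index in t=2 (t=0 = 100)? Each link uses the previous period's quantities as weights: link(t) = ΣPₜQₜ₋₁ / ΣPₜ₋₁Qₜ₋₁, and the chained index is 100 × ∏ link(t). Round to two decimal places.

Link t=0→t=1:
ΣP(t=1)Q(t=0) = 112×2 + 388×7 + 256×6 + 18254×5 = 224 + 2716 + 1536 + 91270 = 95746
ΣP(t=0)Q(t=0) = 103×2 + 319×7 + 225×6 + 15037×5 = 206 + 2233 + 1350 + 75185 = 78974
link = 95746/78974 = 1.212374
Link t=1→t=2:
ΣP(t=2)Q(t=1) = 107×2 + 424×6 + 284×5 + 18612×5 = 214 + 2544 + 1420 + 93060 = 97238
ΣP(t=1)Q(t=1) = 112×2 + 388×6 + 256×5 + 18254×5 = 224 + 2328 + 1280 + 91270 = 95102
link = 97238/95102 = 1.022460
Chained index = 100 × 1.212374 × 1.022460 = 123.9604

123.96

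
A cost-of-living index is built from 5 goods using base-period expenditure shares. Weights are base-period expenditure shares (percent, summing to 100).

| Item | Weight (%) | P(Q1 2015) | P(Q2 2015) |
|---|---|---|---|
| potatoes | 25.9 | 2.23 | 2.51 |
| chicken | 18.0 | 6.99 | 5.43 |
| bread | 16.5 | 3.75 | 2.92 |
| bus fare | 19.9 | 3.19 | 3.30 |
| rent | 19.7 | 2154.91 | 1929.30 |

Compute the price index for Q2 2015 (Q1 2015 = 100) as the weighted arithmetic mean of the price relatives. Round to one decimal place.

potatoes: 25.9 × (2.51/2.23) = 25.9 × 1.125561 = 29.1520
chicken: 18.0 × (5.43/6.99) = 18.0 × 0.776824 = 13.9828
bread: 16.5 × (2.92/3.75) = 16.5 × 0.778667 = 12.8480
bus fare: 19.9 × (3.30/3.19) = 19.9 × 1.034483 = 20.5862
rent: 19.7 × (1929.30/2154.91) = 19.7 × 0.895304 = 17.6375
Index = Σ wᵢ·(p₁ᵢ/p₀ᵢ) = 29.1520 + 13.9828 + 12.8480 + 20.5862 + 17.6375 = 94.2066

94.2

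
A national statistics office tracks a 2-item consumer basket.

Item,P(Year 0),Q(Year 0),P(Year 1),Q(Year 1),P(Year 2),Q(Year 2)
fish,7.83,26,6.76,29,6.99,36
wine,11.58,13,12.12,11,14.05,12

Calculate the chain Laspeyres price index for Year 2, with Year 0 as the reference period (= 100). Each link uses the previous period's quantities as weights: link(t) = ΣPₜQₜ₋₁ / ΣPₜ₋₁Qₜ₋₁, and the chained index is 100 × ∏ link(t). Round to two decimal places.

102.10

Link Year 0→Year 1:
ΣP(Year 1)Q(Year 0) = 6.76×26 + 12.12×13 = 175.76 + 157.56 = 333.32
ΣP(Year 0)Q(Year 0) = 7.83×26 + 11.58×13 = 203.58 + 150.54 = 354.12
link = 333.32/354.12 = 0.941263
Link Year 1→Year 2:
ΣP(Year 2)Q(Year 1) = 6.99×29 + 14.05×11 = 202.71 + 154.55 = 357.26
ΣP(Year 1)Q(Year 1) = 6.76×29 + 12.12×11 = 196.04 + 133.32 = 329.36
link = 357.26/329.36 = 1.084710
Chained index = 100 × 0.941263 × 1.084710 = 102.0997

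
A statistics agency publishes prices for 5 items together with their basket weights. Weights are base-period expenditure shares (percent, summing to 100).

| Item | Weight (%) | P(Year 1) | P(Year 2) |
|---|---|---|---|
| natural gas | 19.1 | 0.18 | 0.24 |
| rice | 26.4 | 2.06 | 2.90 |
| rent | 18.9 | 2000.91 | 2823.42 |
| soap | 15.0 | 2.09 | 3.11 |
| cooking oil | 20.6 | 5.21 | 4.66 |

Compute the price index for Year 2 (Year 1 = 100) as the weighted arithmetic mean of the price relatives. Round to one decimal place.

natural gas: 19.1 × (0.24/0.18) = 19.1 × 1.333333 = 25.4667
rice: 26.4 × (2.90/2.06) = 26.4 × 1.407767 = 37.1650
rent: 18.9 × (2823.42/2000.91) = 18.9 × 1.411068 = 26.6692
soap: 15.0 × (3.11/2.09) = 15.0 × 1.488038 = 22.3206
cooking oil: 20.6 × (4.66/5.21) = 20.6 × 0.894434 = 18.4253
Index = Σ wᵢ·(p₁ᵢ/p₀ᵢ) = 25.4667 + 37.1650 + 26.6692 + 22.3206 + 18.4253 = 130.0468

130.0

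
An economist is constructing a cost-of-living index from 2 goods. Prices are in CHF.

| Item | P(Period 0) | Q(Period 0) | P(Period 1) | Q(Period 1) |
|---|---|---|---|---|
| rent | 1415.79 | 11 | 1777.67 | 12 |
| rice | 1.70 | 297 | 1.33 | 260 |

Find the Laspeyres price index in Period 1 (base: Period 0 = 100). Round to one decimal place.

Laspeyres price index uses base-period quantities as weights.
ΣP(Period 1)·Q(Period 0) = 1777.67×11 + 1.33×297 = 19554.37 + 395.01 = 19949.38
ΣP(Period 0)·Q(Period 0) = 1415.79×11 + 1.70×297 = 15573.69 + 504.9 = 16078.59
Index = 19949.38 / 16078.59 × 100 = 124.0742

124.1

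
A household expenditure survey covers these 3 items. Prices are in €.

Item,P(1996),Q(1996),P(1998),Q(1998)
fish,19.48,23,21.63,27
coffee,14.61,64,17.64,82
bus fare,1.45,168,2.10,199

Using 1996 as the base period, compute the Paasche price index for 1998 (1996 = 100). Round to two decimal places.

121.66

Paasche price index uses current-period quantities as weights.
ΣP(1998)·Q(1998) = 21.63×27 + 17.64×82 + 2.10×199 = 584.01 + 1446.48 + 417.9 = 2448.39
ΣP(1996)·Q(1998) = 19.48×27 + 14.61×82 + 1.45×199 = 525.96 + 1198.02 + 288.55 = 2012.53
Index = 2448.39 / 2012.53 × 100 = 121.6573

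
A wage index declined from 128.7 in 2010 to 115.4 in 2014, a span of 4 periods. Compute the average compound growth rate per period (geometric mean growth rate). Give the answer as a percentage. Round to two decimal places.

Growth factor = (115.4/128.7)^(1/4) = (0.896659)^(1/4) = 0.973099
Growth rate = 0.973099 − 1 = -0.026901 = -2.6901%

-2.69%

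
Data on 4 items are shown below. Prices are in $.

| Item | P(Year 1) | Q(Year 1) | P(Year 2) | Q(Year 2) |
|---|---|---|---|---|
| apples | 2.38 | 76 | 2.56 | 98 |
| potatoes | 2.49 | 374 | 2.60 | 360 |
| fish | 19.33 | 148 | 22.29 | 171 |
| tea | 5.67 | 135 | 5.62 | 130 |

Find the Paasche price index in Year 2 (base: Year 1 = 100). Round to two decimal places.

110.77

Paasche price index uses current-period quantities as weights.
ΣP(Year 2)·Q(Year 2) = 2.56×98 + 2.60×360 + 22.29×171 + 5.62×130 = 250.88 + 936 + 3811.59 + 730.6 = 5729.07
ΣP(Year 1)·Q(Year 2) = 2.38×98 + 2.49×360 + 19.33×171 + 5.67×130 = 233.24 + 896.4 + 3305.43 + 737.1 = 5172.17
Index = 5729.07 / 5172.17 × 100 = 110.7672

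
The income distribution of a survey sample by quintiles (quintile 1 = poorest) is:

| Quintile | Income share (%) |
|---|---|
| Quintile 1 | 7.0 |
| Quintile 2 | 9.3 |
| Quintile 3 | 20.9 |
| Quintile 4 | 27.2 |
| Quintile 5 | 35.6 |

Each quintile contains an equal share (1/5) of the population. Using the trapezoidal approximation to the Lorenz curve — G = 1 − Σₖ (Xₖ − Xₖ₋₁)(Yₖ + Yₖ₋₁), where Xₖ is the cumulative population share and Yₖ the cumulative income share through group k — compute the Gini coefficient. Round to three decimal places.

Cumulative income shares Yₖ: 0.0700, 0.1630, 0.3720, 0.6440, 1.0000
Σ (Xₖ−Xₖ₋₁)(Yₖ+Yₖ₋₁) = (1/5)(0.0700+0.0000) + (1/5)(0.1630+0.0700) + (1/5)(0.3720+0.1630) + (1/5)(0.6440+0.3720) + (1/5)(1.0000+0.6440)
  = 0.0140 + 0.0466 + 0.1070 + 0.2032 + 0.3288 = 0.6996
G = 1 − 0.6996 = 0.3004

0.300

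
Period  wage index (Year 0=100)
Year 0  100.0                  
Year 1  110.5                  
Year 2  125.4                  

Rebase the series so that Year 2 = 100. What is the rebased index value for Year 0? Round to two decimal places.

Rebased(Year 0) = 100.0 / 125.4 × 100 = 79.7448

79.74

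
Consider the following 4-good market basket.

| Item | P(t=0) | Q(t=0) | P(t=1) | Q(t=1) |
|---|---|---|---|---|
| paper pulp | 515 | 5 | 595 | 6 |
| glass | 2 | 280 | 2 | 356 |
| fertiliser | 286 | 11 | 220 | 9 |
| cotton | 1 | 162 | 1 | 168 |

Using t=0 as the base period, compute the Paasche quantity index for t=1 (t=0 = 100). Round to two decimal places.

Paasche quantity index uses current-period prices as weights.
ΣP(t=1)·Q(t=1) = 595×6 + 2×356 + 220×9 + 1×168 = 3570 + 712 + 1980 + 168 = 6430
ΣP(t=1)·Q(t=0) = 595×5 + 2×280 + 220×11 + 1×162 = 2975 + 560 + 2420 + 162 = 6117
Index = 6430 / 6117 × 100 = 105.1169

105.12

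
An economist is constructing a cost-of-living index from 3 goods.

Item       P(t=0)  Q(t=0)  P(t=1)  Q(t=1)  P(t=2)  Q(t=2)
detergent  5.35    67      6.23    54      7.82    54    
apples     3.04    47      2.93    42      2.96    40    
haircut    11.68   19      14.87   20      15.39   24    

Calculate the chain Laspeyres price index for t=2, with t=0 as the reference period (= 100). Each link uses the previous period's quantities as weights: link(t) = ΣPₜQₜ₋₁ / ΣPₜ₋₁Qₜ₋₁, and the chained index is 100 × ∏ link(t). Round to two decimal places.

Link t=0→t=1:
ΣP(t=1)Q(t=0) = 6.23×67 + 2.93×47 + 14.87×19 = 417.41 + 137.71 + 282.53 = 837.65
ΣP(t=0)Q(t=0) = 5.35×67 + 3.04×47 + 11.68×19 = 358.45 + 142.88 + 221.92 = 723.25
link = 837.65/723.25 = 1.158175
Link t=1→t=2:
ΣP(t=2)Q(t=1) = 7.82×54 + 2.96×42 + 15.39×20 = 422.28 + 124.32 + 307.8 = 854.4
ΣP(t=1)Q(t=1) = 6.23×54 + 2.93×42 + 14.87×20 = 336.42 + 123.06 + 297.4 = 756.88
link = 854.4/756.88 = 1.128845
Chained index = 100 × 1.158175 × 1.128845 = 130.7400

130.74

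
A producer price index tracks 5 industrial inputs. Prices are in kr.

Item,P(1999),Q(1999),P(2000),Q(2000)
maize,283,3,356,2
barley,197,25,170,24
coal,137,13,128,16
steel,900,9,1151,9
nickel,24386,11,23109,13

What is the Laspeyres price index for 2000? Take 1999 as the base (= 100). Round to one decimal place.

95.6

Laspeyres price index uses base-period quantities as weights.
ΣP(2000)·Q(1999) = 356×3 + 170×25 + 128×13 + 1151×9 + 23109×11 = 1068 + 4250 + 1664 + 10359 + 254199 = 271540
ΣP(1999)·Q(1999) = 283×3 + 197×25 + 137×13 + 900×9 + 24386×11 = 849 + 4925 + 1781 + 8100 + 268246 = 283901
Index = 271540 / 283901 × 100 = 95.6460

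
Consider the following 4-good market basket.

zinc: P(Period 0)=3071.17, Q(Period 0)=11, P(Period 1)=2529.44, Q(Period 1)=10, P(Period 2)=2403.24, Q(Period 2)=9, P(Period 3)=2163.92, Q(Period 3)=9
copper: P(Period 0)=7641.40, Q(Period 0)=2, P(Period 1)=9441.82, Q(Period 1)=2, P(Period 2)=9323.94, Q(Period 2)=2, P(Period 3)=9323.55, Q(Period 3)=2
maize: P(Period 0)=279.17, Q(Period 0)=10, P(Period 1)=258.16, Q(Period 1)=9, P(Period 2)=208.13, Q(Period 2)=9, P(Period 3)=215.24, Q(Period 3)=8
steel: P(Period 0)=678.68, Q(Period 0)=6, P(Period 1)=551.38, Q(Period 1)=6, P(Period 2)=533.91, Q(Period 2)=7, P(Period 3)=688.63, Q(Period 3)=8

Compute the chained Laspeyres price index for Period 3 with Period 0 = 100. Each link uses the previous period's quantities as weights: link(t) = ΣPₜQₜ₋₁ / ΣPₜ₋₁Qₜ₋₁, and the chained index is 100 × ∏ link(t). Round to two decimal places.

88.19

Link Period 0→Period 1:
ΣP(Period 1)Q(Period 0) = 2529.44×11 + 9441.82×2 + 258.16×10 + 551.38×6 = 27823.84 + 18883.64 + 2581.6 + 3308.28 = 52597.36
ΣP(Period 0)Q(Period 0) = 3071.17×11 + 7641.40×2 + 279.17×10 + 678.68×6 = 33782.87 + 15282.8 + 2791.7 + 4072.08 = 55929.45
link = 52597.36/55929.45 = 0.940423
Link Period 1→Period 2:
ΣP(Period 2)Q(Period 1) = 2403.24×10 + 9323.94×2 + 208.13×9 + 533.91×6 = 24032.4 + 18647.88 + 1873.17 + 3203.46 = 47756.91
ΣP(Period 1)Q(Period 1) = 2529.44×10 + 9441.82×2 + 258.16×9 + 551.38×6 = 25294.4 + 18883.64 + 2323.44 + 3308.28 = 49809.76
link = 47756.91/49809.76 = 0.958786
Link Period 2→Period 3:
ΣP(Period 3)Q(Period 2) = 2163.92×9 + 9323.55×2 + 215.24×9 + 688.63×7 = 19475.28 + 18647.1 + 1937.16 + 4820.41 = 44879.95
ΣP(Period 2)Q(Period 2) = 2403.24×9 + 9323.94×2 + 208.13×9 + 533.91×7 = 21629.16 + 18647.88 + 1873.17 + 3737.37 = 45887.58
link = 44879.95/45887.58 = 0.978041
Chained index = 100 × 0.940423 × 0.958786 × 0.978041 = 88.1866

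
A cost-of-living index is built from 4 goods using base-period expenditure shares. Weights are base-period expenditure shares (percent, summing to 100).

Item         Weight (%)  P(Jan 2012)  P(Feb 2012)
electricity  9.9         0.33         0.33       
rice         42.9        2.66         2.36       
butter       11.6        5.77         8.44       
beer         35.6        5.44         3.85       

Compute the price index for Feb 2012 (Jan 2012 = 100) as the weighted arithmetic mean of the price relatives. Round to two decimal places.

electricity: 9.9 × (0.33/0.33) = 9.9 × 1.000000 = 9.9000
rice: 42.9 × (2.36/2.66) = 42.9 × 0.887218 = 38.0617
butter: 11.6 × (8.44/5.77) = 11.6 × 1.462738 = 16.9678
beer: 35.6 × (3.85/5.44) = 35.6 × 0.707721 = 25.1949
Index = Σ wᵢ·(p₁ᵢ/p₀ᵢ) = 9.9000 + 38.0617 + 16.9678 + 25.1949 = 90.1243

90.12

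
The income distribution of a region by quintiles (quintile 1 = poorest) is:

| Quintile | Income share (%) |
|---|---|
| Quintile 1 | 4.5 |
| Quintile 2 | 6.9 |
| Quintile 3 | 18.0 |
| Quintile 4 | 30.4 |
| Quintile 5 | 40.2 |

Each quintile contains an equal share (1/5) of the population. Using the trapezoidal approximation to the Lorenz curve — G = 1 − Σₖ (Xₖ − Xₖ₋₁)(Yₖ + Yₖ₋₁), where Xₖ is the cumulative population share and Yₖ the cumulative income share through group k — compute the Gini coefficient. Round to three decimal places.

Cumulative income shares Yₖ: 0.0450, 0.1140, 0.2940, 0.5980, 1.0000
Σ (Xₖ−Xₖ₋₁)(Yₖ+Yₖ₋₁) = (1/5)(0.0450+0.0000) + (1/5)(0.1140+0.0450) + (1/5)(0.2940+0.1140) + (1/5)(0.5980+0.2940) + (1/5)(1.0000+0.5980)
  = 0.0090 + 0.0318 + 0.0816 + 0.1784 + 0.3196 = 0.6204
G = 1 − 0.6204 = 0.3796

0.380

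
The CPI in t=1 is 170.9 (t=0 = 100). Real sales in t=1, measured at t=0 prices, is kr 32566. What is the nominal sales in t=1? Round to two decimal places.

Nominal = Real × (Index/100) = 32566 × (170.9/100)
        = 32566 × 1.709 = 55655.2940

55655.29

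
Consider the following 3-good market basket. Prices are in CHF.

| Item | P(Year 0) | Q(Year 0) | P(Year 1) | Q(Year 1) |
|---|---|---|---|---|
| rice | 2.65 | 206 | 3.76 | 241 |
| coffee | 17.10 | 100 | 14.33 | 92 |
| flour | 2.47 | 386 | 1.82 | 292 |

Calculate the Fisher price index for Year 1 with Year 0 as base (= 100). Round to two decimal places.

92.30

Laspeyres component (base-period weights):
ΣP(Year 1)Q(Year 0) = 3.76×206 + 14.33×100 + 1.82×386 = 774.56 + 1433 + 702.52 = 2910.08
ΣP(Year 0)Q(Year 0) = 2.65×206 + 17.10×100 + 2.47×386 = 545.9 + 1710 + 953.42 = 3209.32
L = 2910.08 / 3209.32 × 100 = 90.6759
Paasche component (current-period weights):
ΣP(Year 1)Q(Year 1) = 3.76×241 + 14.33×92 + 1.82×292 = 906.16 + 1318.36 + 531.44 = 2755.96
ΣP(Year 0)Q(Year 1) = 2.65×241 + 17.10×92 + 2.47×292 = 638.65 + 1573.2 + 721.24 = 2933.09
P = 2755.96 / 2933.09 × 100 = 93.9610
Fisher = √(L × P) = √(90.6759 × 93.9610) = 92.3038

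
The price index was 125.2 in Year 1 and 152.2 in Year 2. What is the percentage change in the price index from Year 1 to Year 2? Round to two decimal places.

21.57%

Change = (152.2 − 125.2) / 125.2 × 100
       = 27.0 / 125.2 × 100 = 21.5655%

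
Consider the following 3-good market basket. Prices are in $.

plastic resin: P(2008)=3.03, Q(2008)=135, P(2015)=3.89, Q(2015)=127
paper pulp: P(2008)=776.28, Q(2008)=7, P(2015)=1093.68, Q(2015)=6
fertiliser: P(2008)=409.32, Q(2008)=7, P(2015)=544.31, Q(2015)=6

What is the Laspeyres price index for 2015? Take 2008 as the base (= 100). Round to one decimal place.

137.7

Laspeyres price index uses base-period quantities as weights.
ΣP(2015)·Q(2008) = 3.89×135 + 1093.68×7 + 544.31×7 = 525.15 + 7655.76 + 3810.17 = 11991.08
ΣP(2008)·Q(2008) = 3.03×135 + 776.28×7 + 409.32×7 = 409.05 + 5433.96 + 2865.24 = 8708.25
Index = 11991.08 / 8708.25 × 100 = 137.6979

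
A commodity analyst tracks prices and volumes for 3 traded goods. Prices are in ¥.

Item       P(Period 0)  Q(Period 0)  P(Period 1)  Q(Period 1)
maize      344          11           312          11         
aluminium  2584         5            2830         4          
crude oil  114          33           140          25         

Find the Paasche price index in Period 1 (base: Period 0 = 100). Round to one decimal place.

Paasche price index uses current-period quantities as weights.
ΣP(Period 1)·Q(Period 1) = 312×11 + 2830×4 + 140×25 = 3432 + 11320 + 3500 = 18252
ΣP(Period 0)·Q(Period 1) = 344×11 + 2584×4 + 114×25 = 3784 + 10336 + 2850 = 16970
Index = 18252 / 16970 × 100 = 107.5545

107.6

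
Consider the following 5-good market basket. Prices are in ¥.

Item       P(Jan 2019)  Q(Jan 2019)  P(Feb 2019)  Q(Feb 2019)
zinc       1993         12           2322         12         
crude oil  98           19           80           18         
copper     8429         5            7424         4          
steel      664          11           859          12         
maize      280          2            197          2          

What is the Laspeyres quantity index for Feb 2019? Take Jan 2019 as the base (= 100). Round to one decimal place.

Laspeyres quantity index uses base-period prices as weights.
ΣP(Jan 2019)·Q(Feb 2019) = 1993×12 + 98×18 + 8429×4 + 664×12 + 280×2 = 23916 + 1764 + 33716 + 7968 + 560 = 67924
ΣP(Jan 2019)·Q(Jan 2019) = 1993×12 + 98×19 + 8429×5 + 664×11 + 280×2 = 23916 + 1862 + 42145 + 7304 + 560 = 75787
Index = 67924 / 75787 × 100 = 89.6249

89.6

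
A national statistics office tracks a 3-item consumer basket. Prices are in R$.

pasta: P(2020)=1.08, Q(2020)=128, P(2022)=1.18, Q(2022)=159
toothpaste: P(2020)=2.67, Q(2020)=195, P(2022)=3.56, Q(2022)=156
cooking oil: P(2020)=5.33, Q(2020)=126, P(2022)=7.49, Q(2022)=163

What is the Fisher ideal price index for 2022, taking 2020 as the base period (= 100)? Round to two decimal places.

134.62

Laspeyres component (base-period weights):
ΣP(2022)Q(2020) = 1.18×128 + 3.56×195 + 7.49×126 = 151.04 + 694.2 + 943.74 = 1788.98
ΣP(2020)Q(2020) = 1.08×128 + 2.67×195 + 5.33×126 = 138.24 + 520.65 + 671.58 = 1330.47
L = 1788.98 / 1330.47 × 100 = 134.4623
Paasche component (current-period weights):
ΣP(2022)Q(2022) = 1.18×159 + 3.56×156 + 7.49×163 = 187.62 + 555.36 + 1220.87 = 1963.85
ΣP(2020)Q(2022) = 1.08×159 + 2.67×156 + 5.33×163 = 171.72 + 416.52 + 868.79 = 1457.03
P = 1963.85 / 1457.03 × 100 = 134.7845
Fisher = √(L × P) = √(134.4623 × 134.7845) = 134.6233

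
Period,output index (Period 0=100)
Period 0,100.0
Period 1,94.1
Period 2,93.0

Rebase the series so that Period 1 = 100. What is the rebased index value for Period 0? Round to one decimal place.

Rebased(Period 0) = 100.0 / 94.1 × 100 = 106.2699

106.3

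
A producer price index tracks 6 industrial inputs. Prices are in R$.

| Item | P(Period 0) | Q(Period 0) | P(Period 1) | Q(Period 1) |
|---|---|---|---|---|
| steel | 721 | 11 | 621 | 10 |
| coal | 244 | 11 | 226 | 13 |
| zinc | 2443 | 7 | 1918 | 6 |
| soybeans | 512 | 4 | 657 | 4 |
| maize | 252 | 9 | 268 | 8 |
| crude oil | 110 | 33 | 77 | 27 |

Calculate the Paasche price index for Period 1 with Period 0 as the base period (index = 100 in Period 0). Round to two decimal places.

Paasche price index uses current-period quantities as weights.
ΣP(Period 1)·Q(Period 1) = 621×10 + 226×13 + 1918×6 + 657×4 + 268×8 + 77×27 = 6210 + 2938 + 11508 + 2628 + 2144 + 2079 = 27507
ΣP(Period 0)·Q(Period 1) = 721×10 + 244×13 + 2443×6 + 512×4 + 252×8 + 110×27 = 7210 + 3172 + 14658 + 2048 + 2016 + 2970 = 32074
Index = 27507 / 32074 × 100 = 85.7611

85.76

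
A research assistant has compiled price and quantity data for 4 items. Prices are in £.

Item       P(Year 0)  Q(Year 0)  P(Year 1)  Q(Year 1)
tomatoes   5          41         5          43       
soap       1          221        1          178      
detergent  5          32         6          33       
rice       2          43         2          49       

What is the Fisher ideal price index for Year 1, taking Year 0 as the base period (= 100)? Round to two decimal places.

104.90

Laspeyres component (base-period weights):
ΣP(Year 1)Q(Year 0) = 5×41 + 1×221 + 6×32 + 2×43 = 205 + 221 + 192 + 86 = 704
ΣP(Year 0)Q(Year 0) = 5×41 + 1×221 + 5×32 + 2×43 = 205 + 221 + 160 + 86 = 672
L = 704 / 672 × 100 = 104.7619
Paasche component (current-period weights):
ΣP(Year 1)Q(Year 1) = 5×43 + 1×178 + 6×33 + 2×49 = 215 + 178 + 198 + 98 = 689
ΣP(Year 0)Q(Year 1) = 5×43 + 1×178 + 5×33 + 2×49 = 215 + 178 + 165 + 98 = 656
P = 689 / 656 × 100 = 105.0305
Fisher = √(L × P) = √(104.7619 × 105.0305) = 104.8961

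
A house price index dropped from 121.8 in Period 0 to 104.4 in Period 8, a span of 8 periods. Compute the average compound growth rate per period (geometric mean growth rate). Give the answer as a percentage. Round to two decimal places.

Growth factor = (104.4/121.8)^(1/8) = (0.857143)^(1/8) = 0.980916
Growth rate = 0.980916 − 1 = -0.019084 = -1.9084%

-1.91%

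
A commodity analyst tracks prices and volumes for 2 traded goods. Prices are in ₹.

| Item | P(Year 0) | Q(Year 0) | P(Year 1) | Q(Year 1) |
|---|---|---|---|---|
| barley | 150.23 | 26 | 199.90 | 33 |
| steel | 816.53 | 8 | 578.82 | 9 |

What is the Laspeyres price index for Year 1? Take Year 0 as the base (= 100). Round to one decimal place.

94.2

Laspeyres price index uses base-period quantities as weights.
ΣP(Year 1)·Q(Year 0) = 199.90×26 + 578.82×8 = 5197.4 + 4630.56 = 9827.96
ΣP(Year 0)·Q(Year 0) = 150.23×26 + 816.53×8 = 3905.98 + 6532.24 = 10438.22
Index = 9827.96 / 10438.22 × 100 = 94.1536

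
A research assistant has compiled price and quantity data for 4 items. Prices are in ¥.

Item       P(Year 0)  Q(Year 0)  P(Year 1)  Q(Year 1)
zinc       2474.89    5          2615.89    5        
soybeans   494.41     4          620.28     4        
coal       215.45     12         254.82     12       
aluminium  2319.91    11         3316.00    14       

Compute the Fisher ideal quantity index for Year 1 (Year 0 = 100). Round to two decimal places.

Laspeyres component (base-period weights):
ΣP(Year 0)Q(Year 1) = 2474.89×5 + 494.41×4 + 215.45×12 + 2319.91×14 = 12374.45 + 1977.64 + 2585.4 + 32478.74 = 49416.23
ΣP(Year 0)Q(Year 0) = 2474.89×5 + 494.41×4 + 215.45×12 + 2319.91×11 = 12374.45 + 1977.64 + 2585.4 + 25519.01 = 42456.5
L = 49416.23 / 42456.5 × 100 = 116.3926
Paasche component (current-period weights):
ΣP(Year 1)Q(Year 1) = 2615.89×5 + 620.28×4 + 254.82×12 + 3316.00×14 = 13079.45 + 2481.12 + 3057.84 + 46424 = 65042.41
ΣP(Year 1)Q(Year 0) = 2615.89×5 + 620.28×4 + 254.82×12 + 3316.00×11 = 13079.45 + 2481.12 + 3057.84 + 36476 = 55094.41
P = 65042.41 / 55094.41 × 100 = 118.0563
Fisher = √(L × P) = √(116.3926 × 118.0563) = 117.2215

117.22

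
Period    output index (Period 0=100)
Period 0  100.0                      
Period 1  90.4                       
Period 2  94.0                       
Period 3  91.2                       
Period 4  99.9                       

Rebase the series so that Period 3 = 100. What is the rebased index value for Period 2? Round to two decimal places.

103.07

Rebased(Period 2) = 94.0 / 91.2 × 100 = 103.0702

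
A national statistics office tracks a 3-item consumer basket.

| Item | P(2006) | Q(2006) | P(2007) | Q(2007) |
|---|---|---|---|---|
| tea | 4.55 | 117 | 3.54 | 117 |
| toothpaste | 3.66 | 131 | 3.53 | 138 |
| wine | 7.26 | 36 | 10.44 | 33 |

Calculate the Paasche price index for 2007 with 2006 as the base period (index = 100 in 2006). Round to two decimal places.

97.56

Paasche price index uses current-period quantities as weights.
ΣP(2007)·Q(2007) = 3.54×117 + 3.53×138 + 10.44×33 = 414.18 + 487.14 + 344.52 = 1245.84
ΣP(2006)·Q(2007) = 4.55×117 + 3.66×138 + 7.26×33 = 532.35 + 505.08 + 239.58 = 1277.01
Index = 1245.84 / 1277.01 × 100 = 97.5591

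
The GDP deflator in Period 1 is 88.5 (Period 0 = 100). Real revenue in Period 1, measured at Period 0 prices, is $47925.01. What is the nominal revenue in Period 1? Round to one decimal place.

Nominal = Real × (Index/100) = 47925.01 × (88.5/100)
        = 47925.01 × 0.885 = 42413.6339

42413.6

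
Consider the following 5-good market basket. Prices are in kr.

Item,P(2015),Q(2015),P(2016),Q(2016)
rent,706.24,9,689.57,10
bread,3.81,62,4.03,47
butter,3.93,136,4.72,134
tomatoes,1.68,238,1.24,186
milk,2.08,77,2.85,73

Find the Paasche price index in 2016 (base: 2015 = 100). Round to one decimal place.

Paasche price index uses current-period quantities as weights.
ΣP(2016)·Q(2016) = 689.57×10 + 4.03×47 + 4.72×134 + 1.24×186 + 2.85×73 = 6895.7 + 189.41 + 632.48 + 230.64 + 208.05 = 8156.28
ΣP(2015)·Q(2016) = 706.24×10 + 3.81×47 + 3.93×134 + 1.68×186 + 2.08×73 = 7062.4 + 179.07 + 526.62 + 312.48 + 151.84 = 8232.41
Index = 8156.28 / 8232.41 × 100 = 99.0752

99.1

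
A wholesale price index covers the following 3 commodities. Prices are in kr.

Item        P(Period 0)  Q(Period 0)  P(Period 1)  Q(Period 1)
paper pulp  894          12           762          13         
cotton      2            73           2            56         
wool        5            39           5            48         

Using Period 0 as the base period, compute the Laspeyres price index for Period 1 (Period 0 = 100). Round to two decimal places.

85.69

Laspeyres price index uses base-period quantities as weights.
ΣP(Period 1)·Q(Period 0) = 762×12 + 2×73 + 5×39 = 9144 + 146 + 195 = 9485
ΣP(Period 0)·Q(Period 0) = 894×12 + 2×73 + 5×39 = 10728 + 146 + 195 = 11069
Index = 9485 / 11069 × 100 = 85.6898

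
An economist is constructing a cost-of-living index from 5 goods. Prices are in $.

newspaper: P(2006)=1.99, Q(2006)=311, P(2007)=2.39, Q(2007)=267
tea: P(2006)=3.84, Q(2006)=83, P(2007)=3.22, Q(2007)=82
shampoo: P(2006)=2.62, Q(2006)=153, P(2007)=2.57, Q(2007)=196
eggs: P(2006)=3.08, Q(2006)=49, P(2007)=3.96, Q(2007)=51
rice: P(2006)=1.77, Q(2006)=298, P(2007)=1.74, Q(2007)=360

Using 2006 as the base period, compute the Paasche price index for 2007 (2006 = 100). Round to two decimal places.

103.73

Paasche price index uses current-period quantities as weights.
ΣP(2007)·Q(2007) = 2.39×267 + 3.22×82 + 2.57×196 + 3.96×51 + 1.74×360 = 638.13 + 264.04 + 503.72 + 201.96 + 626.4 = 2234.25
ΣP(2006)·Q(2007) = 1.99×267 + 3.84×82 + 2.62×196 + 3.08×51 + 1.77×360 = 531.33 + 314.88 + 513.52 + 157.08 + 637.2 = 2154.01
Index = 2234.25 / 2154.01 × 100 = 103.7251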